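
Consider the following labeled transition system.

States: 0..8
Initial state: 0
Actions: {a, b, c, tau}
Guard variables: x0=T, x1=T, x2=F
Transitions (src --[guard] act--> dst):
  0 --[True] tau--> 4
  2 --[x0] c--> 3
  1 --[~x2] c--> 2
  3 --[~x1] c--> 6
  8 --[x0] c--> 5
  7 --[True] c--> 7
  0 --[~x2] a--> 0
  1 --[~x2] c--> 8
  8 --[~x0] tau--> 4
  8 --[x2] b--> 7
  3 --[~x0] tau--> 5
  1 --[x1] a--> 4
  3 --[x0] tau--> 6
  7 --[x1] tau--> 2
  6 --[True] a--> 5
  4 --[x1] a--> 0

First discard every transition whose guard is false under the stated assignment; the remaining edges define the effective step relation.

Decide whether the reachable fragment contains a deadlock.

Reach set: {0,4}
  0: a→0  tau→4  [2 exit(s)]
  4: a→0  [1 exit(s)]

Answer: DEADLOCK-FREE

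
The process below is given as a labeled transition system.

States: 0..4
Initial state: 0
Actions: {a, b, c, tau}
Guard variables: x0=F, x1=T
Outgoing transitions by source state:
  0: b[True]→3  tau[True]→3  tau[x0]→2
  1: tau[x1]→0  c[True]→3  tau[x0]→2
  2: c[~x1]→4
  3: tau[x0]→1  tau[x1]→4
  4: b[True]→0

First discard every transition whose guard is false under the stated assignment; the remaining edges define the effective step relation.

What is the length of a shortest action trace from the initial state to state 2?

Answer: UNREACHABLE

Trace:
Layered search for 2:
  Layer 0: {0}
  Layer 1: {3}
  Layer 2: {4}
2 never appears.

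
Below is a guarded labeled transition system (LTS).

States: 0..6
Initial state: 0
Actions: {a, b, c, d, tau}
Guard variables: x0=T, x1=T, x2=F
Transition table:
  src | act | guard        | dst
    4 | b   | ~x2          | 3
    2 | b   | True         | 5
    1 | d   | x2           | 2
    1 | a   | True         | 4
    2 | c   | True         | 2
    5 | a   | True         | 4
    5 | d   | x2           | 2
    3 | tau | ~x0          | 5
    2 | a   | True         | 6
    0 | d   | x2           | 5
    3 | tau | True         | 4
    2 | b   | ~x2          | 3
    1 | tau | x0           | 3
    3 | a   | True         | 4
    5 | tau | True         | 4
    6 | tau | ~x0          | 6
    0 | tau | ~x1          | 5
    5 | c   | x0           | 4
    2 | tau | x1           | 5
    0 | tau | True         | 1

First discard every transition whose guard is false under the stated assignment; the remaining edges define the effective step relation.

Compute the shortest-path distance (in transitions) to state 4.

Breadth-first toward 4:
  Layer 0: {0}
  Layer 1: {1}
  Layer 2: {3,4}
first hit 4 at d=2 via tau·a

Answer: 2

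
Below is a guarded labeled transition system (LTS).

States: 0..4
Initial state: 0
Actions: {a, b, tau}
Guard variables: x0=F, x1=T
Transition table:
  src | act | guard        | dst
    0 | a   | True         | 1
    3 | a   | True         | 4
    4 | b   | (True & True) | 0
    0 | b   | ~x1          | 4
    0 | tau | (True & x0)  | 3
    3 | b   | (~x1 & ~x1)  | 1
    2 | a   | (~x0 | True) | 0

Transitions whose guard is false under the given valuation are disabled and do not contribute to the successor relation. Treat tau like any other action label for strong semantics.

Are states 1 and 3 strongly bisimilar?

Answer: NOT BISIMILAR

Working:
Bisimulation quotient by refinement:
  π0 = {{0,1,2,3,4}}
  π1 = {{0,2,3},{1},{4}}
  π2 = {{0},{1},{2},{3},{4}}
5 equivalence class(es) (converged in 3)
1∈{1}, 3∈{3}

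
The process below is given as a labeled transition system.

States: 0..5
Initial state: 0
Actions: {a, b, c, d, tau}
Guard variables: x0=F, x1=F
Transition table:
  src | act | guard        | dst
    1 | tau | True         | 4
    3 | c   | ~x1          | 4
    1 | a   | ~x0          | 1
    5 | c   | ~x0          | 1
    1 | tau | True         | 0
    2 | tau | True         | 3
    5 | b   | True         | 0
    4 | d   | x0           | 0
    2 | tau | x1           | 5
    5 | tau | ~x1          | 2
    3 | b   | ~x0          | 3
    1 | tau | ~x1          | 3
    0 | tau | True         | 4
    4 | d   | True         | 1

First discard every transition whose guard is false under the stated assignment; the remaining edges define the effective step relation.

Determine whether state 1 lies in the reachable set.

Answer: REACHABLE

Working:
12 transition(s) survive guard evaluation.
L0 = {0}
L1 = {4}  cumulative {0,4}
L2 = {1}  cumulative {0,1,4}
L3 = {3}  cumulative {0,1,3,4}
Reachable = {0,1,3,4}
Path to 1: tau·d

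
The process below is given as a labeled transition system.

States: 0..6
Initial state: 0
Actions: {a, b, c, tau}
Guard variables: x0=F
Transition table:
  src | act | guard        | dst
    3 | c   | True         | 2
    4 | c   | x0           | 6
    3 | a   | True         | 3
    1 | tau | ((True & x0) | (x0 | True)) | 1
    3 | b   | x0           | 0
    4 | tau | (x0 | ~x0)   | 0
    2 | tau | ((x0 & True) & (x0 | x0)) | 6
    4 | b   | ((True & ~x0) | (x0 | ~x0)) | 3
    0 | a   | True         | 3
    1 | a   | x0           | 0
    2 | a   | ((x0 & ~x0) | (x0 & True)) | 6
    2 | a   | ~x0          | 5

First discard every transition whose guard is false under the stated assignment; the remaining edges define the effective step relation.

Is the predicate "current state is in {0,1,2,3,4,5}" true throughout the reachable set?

Answer: INVARIANT HOLDS

Analysis:
Safe = {0,1,2,3,4,5}
Reachable = {0,2,3,5}
  0: ✓
  2: ✓
  3: ✓
  5: ✓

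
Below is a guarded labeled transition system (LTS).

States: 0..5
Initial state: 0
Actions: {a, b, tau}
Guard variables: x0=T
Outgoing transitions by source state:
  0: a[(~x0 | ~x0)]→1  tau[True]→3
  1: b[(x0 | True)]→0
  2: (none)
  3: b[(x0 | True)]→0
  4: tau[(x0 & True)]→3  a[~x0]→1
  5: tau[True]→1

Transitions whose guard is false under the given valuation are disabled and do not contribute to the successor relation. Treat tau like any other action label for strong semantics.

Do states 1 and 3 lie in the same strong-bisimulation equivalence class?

Bisimulation quotient by refinement:
  π0 = {{0,1,2,3,4,5}}
  π1 = {{0,4,5},{1,3},{2}}
stable after 2 split(s): 3 block(s)
class of 1: {1,3}; class of 3: {1,3}

Answer: BISIMILAR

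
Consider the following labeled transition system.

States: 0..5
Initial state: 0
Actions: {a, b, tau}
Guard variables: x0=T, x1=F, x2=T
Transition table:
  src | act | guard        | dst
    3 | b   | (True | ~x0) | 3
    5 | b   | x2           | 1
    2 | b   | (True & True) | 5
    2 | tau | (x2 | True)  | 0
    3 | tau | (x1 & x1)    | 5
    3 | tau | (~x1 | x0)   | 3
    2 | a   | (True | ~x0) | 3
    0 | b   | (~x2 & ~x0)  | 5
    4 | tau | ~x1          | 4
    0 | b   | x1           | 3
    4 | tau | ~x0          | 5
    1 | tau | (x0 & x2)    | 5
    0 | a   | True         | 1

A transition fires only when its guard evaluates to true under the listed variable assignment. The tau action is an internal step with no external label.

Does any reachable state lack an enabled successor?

Answer: DEADLOCK-FREE

Trace:
R = {0,1,5}
  0: a→1  [deg 1]
  1: tau→5  [deg 1]
  5: b→1  [deg 1]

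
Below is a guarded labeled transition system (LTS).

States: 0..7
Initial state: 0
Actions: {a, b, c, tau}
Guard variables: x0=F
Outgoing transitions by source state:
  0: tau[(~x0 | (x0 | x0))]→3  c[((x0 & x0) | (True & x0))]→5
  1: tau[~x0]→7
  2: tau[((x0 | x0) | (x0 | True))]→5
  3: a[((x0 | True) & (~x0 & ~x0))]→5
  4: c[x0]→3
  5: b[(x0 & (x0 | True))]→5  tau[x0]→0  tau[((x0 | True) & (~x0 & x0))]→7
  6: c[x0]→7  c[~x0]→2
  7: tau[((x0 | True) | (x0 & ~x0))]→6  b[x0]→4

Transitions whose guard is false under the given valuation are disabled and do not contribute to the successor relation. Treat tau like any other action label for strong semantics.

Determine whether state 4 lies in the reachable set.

After dropping false guards: 6 live edges.
L0 = {0}
L1 = {3}  now seen {0,3}
L2 = {5}  now seen {0,3,5}
Reach set: {0,3,5}

Answer: UNREACHABLE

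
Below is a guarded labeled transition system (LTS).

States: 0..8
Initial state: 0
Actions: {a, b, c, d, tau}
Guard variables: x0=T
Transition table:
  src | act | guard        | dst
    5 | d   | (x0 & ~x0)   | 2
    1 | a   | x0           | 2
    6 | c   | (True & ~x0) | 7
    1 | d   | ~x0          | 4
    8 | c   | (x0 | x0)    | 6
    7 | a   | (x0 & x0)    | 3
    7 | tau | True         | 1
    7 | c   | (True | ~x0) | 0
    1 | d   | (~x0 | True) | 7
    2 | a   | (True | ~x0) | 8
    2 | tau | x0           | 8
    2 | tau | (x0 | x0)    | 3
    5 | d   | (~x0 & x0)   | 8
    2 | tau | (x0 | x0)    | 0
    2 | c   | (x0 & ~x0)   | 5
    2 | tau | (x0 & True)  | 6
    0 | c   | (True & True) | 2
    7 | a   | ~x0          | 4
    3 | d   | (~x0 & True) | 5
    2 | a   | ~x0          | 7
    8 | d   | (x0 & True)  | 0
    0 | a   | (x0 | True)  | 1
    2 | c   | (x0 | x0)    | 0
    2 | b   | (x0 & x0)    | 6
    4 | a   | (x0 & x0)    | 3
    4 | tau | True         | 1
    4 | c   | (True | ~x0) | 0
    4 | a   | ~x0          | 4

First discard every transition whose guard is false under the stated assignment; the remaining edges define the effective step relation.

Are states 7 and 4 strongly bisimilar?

Answer: BISIMILAR

Trace:
Bisimulation quotient by refinement:
  round 0: {{0,1,2,3,4,5,6,7,8}}
  round 1: {{0},{1},{2},{3,5,6},{4,7},{8}}
stable after 2 split(s): 6 block(s)
[7]={4,7}  [4]={4,7}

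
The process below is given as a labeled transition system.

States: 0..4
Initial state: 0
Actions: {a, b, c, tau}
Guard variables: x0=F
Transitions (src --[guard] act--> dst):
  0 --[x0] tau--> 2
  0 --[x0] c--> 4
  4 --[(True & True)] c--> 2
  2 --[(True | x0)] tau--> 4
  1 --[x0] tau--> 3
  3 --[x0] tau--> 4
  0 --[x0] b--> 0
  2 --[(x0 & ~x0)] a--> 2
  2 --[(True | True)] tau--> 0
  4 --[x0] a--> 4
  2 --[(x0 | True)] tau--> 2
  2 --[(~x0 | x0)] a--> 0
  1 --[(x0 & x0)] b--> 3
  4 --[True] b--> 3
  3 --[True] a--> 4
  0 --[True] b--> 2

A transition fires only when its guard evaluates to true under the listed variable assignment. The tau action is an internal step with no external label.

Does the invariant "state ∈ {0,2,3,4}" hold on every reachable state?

Inv-set: {0,2,3,4}
Reachable = {0,2,3,4}
  0: ok
  2: ok
  3: ok
  4: ok

Answer: INVARIANT HOLDS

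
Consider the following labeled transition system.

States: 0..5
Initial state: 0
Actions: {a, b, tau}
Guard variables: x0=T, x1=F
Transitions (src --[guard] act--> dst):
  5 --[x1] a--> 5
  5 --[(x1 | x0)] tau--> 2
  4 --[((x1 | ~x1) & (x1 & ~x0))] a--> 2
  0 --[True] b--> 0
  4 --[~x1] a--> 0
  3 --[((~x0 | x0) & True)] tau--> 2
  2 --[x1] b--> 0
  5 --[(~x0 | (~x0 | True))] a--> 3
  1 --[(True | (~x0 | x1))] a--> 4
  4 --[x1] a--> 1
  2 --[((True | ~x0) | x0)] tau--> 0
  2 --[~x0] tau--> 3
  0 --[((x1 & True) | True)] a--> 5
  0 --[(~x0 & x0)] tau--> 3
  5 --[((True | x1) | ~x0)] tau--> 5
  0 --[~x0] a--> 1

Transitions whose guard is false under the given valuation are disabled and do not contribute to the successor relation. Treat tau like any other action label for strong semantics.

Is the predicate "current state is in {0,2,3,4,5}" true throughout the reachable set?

Answer: INVARIANT HOLDS

Trace:
Safe = {0,2,3,4,5}
R = {0,2,3,5}
  0: ✓
  2: ✓
  3: ✓
  5: ✓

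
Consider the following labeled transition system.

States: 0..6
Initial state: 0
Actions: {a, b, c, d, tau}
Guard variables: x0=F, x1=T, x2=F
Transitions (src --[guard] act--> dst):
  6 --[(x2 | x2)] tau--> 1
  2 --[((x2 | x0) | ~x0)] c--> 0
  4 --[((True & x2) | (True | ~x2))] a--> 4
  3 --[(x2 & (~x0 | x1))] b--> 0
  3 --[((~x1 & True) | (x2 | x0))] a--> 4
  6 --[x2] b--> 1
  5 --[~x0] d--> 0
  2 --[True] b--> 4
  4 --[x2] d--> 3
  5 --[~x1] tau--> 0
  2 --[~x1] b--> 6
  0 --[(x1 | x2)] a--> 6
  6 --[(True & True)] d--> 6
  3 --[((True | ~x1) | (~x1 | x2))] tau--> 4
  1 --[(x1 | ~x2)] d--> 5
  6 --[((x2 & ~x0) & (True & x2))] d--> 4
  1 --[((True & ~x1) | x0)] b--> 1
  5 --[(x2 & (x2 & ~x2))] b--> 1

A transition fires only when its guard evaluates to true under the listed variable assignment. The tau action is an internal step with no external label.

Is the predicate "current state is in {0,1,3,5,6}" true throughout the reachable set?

Allowed set {0,1,3,5,6}
Reach set: {0,6}
  0: ok
  6: ok

Answer: INVARIANT HOLDS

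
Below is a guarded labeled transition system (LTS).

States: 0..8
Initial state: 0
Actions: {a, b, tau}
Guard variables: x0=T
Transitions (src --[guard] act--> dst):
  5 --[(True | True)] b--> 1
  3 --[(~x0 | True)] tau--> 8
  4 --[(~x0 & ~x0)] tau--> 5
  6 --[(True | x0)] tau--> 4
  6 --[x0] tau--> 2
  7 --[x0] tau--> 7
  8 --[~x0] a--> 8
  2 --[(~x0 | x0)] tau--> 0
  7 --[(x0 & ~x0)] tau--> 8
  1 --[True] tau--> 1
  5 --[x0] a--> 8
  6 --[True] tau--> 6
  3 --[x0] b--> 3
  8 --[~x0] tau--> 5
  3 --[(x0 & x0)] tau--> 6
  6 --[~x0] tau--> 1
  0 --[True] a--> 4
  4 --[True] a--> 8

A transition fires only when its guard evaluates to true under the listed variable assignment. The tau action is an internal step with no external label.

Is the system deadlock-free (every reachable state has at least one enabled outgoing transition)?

Answer: DEADLOCK at state 8

Trace:
Reachable = {0,4,8}
  0: a→4  [1 out]
  4: a→8  [1 out]
  8: ∅  [deadlock]
Path to 8: a·a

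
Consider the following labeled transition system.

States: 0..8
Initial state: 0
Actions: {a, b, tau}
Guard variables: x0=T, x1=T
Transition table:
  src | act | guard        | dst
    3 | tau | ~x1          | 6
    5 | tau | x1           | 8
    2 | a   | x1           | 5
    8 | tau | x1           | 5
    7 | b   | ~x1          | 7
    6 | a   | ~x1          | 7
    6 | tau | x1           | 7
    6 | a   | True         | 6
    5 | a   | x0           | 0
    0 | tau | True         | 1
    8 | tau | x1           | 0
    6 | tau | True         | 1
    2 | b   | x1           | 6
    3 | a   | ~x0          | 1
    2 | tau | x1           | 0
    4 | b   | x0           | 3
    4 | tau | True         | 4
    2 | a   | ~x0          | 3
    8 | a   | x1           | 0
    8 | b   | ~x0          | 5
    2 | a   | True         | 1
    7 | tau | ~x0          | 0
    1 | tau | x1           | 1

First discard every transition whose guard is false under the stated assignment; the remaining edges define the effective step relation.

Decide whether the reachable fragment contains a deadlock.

Answer: DEADLOCK-FREE

Analysis:
Reach set: {0,1}
  0: tau→1  [1 out]
  1: tau→1  [1 out]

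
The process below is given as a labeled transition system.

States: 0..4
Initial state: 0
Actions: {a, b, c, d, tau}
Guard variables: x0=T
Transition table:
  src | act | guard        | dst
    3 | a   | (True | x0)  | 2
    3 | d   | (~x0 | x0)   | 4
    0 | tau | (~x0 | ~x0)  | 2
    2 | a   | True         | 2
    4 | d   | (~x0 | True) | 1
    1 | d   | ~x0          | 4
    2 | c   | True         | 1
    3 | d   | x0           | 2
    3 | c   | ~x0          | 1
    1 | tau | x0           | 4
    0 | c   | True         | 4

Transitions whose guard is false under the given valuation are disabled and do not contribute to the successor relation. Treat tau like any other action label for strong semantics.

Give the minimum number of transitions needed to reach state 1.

Layered search for 1:
  depth 0: {0}
  depth 1: {4}
  depth 2: {1}
depth(1)=2, e.g. c·d

Answer: 2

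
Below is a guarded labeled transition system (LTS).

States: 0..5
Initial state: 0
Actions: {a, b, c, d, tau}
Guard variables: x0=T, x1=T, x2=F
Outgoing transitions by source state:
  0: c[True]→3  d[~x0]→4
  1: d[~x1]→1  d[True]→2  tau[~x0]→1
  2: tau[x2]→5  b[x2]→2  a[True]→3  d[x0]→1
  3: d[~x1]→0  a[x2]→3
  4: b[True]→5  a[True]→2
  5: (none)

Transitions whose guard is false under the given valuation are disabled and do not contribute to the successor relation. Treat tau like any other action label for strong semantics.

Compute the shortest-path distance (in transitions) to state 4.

BFS to 4:
  Layer 0: {0}
  Layer 1: {3}
4 never appears.

Answer: UNREACHABLE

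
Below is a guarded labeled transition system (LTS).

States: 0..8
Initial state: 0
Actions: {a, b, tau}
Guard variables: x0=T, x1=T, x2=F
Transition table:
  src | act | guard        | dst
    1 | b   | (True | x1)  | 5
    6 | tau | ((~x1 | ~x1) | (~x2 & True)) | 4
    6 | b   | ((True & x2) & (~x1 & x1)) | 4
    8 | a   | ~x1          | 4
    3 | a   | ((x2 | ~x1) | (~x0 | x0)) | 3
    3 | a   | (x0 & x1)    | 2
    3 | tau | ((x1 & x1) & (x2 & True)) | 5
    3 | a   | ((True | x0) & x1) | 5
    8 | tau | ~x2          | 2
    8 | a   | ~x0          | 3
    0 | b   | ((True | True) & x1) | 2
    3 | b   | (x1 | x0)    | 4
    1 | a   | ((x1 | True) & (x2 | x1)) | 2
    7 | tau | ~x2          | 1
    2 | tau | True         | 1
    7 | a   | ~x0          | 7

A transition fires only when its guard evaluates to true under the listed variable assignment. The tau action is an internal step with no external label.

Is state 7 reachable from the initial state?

11 transition(s) survive guard evaluation.
Layer 0: {0}
Layer 1: {2}  total {0,2}
Layer 2: {1}  total {0,1,2}
Layer 3: {5}  total {0,1,2,5}
R = {0,1,2,5}

Answer: UNREACHABLE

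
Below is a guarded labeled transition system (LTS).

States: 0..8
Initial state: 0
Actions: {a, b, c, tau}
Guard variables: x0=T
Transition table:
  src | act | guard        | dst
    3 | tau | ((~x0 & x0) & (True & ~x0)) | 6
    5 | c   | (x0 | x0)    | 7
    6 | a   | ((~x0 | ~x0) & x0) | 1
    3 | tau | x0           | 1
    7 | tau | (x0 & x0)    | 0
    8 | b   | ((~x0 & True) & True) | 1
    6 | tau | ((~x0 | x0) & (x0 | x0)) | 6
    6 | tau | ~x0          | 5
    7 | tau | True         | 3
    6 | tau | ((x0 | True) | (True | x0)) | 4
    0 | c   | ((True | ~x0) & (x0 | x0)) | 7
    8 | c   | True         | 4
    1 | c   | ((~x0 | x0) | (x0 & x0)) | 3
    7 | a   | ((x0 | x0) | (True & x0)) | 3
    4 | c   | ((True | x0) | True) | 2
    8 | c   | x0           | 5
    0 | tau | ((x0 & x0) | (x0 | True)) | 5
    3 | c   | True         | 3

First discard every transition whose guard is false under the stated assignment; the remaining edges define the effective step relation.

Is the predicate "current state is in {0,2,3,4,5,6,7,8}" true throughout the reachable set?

Inv-set: {0,2,3,4,5,6,7,8}
R = {0,1,3,5,7}
  0: ✓
  1: VIOLATES
  3: ✓
  5: ✓
  7: ✓
counterexample path to 1: c·tau·tau

Answer: INVARIANT VIOLATED at state 1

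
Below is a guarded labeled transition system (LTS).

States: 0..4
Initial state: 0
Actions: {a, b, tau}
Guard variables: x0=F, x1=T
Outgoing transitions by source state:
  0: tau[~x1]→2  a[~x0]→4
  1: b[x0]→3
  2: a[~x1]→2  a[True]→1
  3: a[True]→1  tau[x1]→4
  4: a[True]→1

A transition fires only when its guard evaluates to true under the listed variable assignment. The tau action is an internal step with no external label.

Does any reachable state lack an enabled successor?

Reach set: {0,1,4}
  0: a→4  [1 exit(s)]
  1: ∅  [deadlock]
  4: a→1  [1 exit(s)]
witness 1: a·a

Answer: DEADLOCK at state 1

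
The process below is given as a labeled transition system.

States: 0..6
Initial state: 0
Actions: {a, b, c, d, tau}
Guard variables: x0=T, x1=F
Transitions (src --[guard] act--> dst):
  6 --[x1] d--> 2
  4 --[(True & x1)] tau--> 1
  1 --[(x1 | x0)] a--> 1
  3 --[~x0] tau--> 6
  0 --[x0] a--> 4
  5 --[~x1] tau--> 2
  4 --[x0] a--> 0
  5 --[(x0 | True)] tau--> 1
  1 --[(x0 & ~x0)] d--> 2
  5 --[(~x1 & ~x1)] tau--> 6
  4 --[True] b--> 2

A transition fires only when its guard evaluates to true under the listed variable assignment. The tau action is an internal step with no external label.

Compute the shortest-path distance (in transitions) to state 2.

Layered search for 2:
  Layer 0: {0}
  Layer 1: {4}
  Layer 2: {2}
depth(2)=2, e.g. a·b

Answer: 2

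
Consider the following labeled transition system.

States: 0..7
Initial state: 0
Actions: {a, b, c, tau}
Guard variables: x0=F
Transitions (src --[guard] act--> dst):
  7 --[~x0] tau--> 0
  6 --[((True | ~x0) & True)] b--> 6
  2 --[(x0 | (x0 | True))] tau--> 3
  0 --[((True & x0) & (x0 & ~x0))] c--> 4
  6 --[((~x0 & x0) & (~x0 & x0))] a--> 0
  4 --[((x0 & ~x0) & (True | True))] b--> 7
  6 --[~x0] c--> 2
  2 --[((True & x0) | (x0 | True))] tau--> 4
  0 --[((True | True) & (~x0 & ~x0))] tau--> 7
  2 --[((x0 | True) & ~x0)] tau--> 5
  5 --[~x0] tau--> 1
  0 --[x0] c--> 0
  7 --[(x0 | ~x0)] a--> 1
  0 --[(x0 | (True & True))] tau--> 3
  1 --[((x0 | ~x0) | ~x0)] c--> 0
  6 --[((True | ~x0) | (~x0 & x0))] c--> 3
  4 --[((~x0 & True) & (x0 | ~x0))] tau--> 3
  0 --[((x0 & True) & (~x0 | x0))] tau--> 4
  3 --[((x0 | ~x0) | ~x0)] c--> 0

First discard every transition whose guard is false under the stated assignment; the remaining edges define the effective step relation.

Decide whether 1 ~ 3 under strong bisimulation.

Answer: BISIMILAR

Trace:
Compute ~ classes (split until stable):
  round 0: {{0,1,2,3,4,5,6,7}}
  round 1: {{0,2,4,5},{1,3},{6},{7}}
  round 2: {{0},{1,3},{2},{4,5},{6},{7}}
stable after 3 split(s): 6 block(s)
1∈{1,3}, 3∈{1,3}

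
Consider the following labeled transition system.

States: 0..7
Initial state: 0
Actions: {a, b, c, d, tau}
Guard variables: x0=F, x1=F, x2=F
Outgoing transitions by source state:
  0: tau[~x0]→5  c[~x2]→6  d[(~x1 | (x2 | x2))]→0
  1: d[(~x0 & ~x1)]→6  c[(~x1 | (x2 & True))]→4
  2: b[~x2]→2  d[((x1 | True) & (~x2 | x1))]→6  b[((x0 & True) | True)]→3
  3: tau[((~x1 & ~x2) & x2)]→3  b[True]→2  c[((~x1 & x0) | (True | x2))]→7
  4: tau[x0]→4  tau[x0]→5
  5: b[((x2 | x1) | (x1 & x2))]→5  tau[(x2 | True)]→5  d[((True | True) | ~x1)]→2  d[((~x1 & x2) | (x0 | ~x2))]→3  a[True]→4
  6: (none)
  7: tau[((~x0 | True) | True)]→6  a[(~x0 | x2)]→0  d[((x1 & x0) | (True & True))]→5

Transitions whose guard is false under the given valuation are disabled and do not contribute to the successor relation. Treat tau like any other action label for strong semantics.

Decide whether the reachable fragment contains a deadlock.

Answer: DEADLOCK at state 4

Working:
Reachable = {0,2,3,4,5,6,7}
  0: c→6  d→0  tau→5  [3 exit(s)]
  2: b→2  b→3  d→6  [3 exit(s)]
  3: b→2  c→7  [2 exit(s)]
  4: ∅  [STUCK]
  5: a→4  d→2  d→3  tau→5  [4 exit(s)]
  6: ∅  [STUCK]
  7: a→0  d→5  tau→6  [3 exit(s)]
trace reaching 4: tau·a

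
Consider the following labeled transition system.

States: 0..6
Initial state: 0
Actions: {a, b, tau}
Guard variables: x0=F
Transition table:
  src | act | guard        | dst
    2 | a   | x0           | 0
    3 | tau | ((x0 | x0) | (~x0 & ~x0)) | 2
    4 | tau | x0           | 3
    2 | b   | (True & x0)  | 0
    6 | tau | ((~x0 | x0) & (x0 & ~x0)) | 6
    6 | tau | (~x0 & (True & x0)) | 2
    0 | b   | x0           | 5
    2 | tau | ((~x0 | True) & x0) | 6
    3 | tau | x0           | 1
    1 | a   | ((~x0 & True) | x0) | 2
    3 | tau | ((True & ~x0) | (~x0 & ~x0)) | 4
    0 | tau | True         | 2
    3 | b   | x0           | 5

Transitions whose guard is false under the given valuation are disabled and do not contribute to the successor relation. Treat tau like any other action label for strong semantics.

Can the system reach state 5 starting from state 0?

Answer: UNREACHABLE

Analysis:
Guard filter leaves 4 enabled edge(s).
depth 0: {0}
depth 1: {2}  cumulative {0,2}
R = {0,2}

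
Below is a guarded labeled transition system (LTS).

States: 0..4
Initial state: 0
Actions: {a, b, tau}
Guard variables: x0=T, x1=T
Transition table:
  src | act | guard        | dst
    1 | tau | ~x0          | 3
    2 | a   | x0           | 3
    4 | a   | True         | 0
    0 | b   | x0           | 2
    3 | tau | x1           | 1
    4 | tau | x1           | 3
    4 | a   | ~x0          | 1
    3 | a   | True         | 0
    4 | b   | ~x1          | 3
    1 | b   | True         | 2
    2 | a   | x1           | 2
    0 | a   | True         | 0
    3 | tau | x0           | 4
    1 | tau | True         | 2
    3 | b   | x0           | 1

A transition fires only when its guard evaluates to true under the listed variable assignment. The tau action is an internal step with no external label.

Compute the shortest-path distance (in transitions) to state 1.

Answer: 3

Working:
BFS to 1:
  depth 0: {0}
  depth 1: {2}
  depth 2: {3}
  depth 3: {1,4}
depth(1)=3, e.g. b·a·b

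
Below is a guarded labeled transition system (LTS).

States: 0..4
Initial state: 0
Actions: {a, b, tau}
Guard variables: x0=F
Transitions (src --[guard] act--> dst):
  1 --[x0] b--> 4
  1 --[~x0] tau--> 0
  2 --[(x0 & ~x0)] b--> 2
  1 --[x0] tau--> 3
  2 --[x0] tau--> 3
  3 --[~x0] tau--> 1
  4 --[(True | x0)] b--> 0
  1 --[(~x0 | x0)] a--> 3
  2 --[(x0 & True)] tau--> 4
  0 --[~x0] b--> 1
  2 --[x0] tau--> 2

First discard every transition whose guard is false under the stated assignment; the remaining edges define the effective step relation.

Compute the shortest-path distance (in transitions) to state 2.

Answer: UNREACHABLE

Analysis:
Breadth-first toward 2:
  L0 = {0}
  L1 = {1}
  L2 = {3}
2 never appears.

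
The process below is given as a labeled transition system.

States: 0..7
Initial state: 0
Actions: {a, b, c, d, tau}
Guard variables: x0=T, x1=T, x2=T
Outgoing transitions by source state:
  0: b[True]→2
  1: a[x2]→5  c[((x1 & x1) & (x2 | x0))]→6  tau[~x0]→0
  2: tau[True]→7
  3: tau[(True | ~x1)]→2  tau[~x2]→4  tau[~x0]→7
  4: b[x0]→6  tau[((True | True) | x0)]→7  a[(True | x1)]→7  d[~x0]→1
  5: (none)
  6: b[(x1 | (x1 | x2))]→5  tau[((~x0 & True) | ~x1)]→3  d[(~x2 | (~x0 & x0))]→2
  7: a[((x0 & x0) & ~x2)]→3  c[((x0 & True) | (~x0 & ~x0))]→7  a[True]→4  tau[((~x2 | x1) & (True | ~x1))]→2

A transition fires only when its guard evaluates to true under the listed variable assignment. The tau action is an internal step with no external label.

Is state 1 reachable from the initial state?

Answer: UNREACHABLE

Working:
After dropping false guards: 12 live edges.
L0 = {0}
L1 = {2}  now seen {0,2}
L2 = {7}  now seen {0,2,7}
L3 = {4}  now seen {0,2,4,7}
L4 = {6}  now seen {0,2,4,6,7}
L5 = {5}  now seen {0,2,4,5,6,7}
Reachable = {0,2,4,5,6,7}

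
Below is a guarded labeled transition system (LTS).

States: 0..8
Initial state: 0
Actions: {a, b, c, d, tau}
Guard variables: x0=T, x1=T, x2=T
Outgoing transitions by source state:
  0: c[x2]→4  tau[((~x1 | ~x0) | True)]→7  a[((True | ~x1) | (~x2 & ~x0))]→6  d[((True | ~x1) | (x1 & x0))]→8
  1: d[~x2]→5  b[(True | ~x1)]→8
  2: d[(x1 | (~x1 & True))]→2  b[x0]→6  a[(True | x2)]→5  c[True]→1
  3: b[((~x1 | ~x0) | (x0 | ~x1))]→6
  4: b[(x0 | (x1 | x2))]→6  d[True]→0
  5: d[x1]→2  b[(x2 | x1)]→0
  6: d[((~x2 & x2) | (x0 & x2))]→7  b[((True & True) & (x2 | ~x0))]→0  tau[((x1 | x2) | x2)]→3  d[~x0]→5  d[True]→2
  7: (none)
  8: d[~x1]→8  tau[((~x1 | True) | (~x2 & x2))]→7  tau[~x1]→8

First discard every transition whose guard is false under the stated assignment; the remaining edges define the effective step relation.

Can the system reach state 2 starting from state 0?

Guard filter leaves 19 enabled edge(s).
L0 = {0}
L1 = {4,6,7,8}  cumulative {0,4,6,7,8}
L2 = {2,3}  cumulative {0,2,3,4,6,7,8}
L3 = {1,5}  cumulative {0,1,2,3,4,5,6,7,8}
R = {0,1,2,3,4,5,6,7,8}
witness 2: a·d

Answer: REACHABLE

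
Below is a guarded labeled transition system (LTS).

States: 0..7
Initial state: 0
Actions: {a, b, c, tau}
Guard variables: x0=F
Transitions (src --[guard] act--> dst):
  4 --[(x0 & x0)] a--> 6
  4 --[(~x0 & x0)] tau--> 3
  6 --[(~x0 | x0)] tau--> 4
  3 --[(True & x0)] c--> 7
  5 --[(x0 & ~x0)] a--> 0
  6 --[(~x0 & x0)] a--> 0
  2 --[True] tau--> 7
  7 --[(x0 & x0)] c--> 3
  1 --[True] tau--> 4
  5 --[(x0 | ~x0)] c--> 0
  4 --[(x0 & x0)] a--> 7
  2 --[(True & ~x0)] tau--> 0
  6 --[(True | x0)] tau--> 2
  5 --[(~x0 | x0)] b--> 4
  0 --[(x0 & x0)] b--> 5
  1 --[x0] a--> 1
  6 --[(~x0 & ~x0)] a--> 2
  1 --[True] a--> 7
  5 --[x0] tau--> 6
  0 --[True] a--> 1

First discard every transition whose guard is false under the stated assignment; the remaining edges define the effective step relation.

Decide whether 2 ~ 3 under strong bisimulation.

Answer: NOT BISIMILAR

Working:
Refine partition for ~:
  round 0: {{0,1,2,3,4,5,6,7}}
  round 1: {{0},{1,6},{2},{3,4,7},{5}}
  round 2: {{0},{1},{2},{3,4,7},{5},{6}}
6 equivalence class(es) (converged in 3)
[2]={2}  [3]={3,4,7}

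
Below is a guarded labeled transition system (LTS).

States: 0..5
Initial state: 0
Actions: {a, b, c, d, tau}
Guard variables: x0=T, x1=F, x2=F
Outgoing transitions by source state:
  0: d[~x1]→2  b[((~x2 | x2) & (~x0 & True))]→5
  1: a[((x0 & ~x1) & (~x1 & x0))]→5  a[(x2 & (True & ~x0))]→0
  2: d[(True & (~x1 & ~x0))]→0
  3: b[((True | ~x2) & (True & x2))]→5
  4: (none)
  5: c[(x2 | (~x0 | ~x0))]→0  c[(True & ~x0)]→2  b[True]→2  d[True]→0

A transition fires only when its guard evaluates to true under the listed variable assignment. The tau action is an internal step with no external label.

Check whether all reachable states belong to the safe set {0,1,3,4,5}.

Answer: INVARIANT VIOLATED at state 2

Trace:
Inv-set: {0,1,3,4,5}
Reach set: {0,2}
  0: ✓
  2: outside
reach 2 via d — violates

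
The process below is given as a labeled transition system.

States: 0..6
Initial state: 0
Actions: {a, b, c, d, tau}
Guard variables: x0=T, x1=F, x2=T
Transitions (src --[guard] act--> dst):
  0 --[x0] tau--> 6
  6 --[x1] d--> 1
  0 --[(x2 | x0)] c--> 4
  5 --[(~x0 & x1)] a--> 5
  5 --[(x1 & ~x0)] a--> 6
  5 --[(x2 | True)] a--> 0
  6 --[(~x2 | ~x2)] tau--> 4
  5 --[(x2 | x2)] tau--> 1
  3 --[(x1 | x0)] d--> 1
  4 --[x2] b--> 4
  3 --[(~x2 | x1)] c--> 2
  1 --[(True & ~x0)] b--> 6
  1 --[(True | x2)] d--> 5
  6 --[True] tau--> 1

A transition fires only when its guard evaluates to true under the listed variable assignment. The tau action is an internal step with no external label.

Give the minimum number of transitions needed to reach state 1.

Breadth-first toward 1:
  L0 = {0}
  L1 = {4,6}
  L2 = {1}
first hit 1 at d=2 via tau·tau

Answer: 2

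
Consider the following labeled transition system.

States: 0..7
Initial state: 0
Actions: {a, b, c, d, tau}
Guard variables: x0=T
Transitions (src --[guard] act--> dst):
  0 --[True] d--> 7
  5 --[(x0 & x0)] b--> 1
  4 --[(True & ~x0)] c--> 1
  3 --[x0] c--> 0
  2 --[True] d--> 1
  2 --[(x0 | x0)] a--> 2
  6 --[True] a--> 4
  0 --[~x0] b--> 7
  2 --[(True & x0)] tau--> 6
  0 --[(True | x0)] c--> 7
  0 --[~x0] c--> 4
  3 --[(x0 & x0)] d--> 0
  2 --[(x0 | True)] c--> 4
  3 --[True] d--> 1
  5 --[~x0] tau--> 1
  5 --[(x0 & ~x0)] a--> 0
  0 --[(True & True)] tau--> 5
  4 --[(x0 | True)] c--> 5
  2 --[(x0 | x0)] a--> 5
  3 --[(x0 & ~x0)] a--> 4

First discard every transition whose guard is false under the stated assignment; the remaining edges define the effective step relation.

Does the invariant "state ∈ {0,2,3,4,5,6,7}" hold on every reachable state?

Allowed set {0,2,3,4,5,6,7}
Reach set: {0,1,5,7}
  0: ✓
  1: ✗ unsafe
  5: ✓
  7: ✓
reach 1 via tau·b — violates

Answer: INVARIANT VIOLATED at state 1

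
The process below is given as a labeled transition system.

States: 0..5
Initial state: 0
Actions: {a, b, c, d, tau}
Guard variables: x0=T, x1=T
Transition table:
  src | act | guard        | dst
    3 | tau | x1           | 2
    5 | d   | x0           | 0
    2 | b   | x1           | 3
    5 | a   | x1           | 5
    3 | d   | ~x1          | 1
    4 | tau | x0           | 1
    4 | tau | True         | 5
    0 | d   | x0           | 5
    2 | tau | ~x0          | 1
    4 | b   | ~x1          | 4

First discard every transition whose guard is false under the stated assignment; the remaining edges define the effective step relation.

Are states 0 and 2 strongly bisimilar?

Refine partition for ~:
  round 0: {{0,1,2,3,4,5}}
  round 1: {{0},{1},{2},{3,4},{5}}
  round 2: {{0},{1},{2},{3},{4},{5}}
Fixed point at round 3; 6 class(es).
0∈{0}, 2∈{2}

Answer: NOT BISIMILAR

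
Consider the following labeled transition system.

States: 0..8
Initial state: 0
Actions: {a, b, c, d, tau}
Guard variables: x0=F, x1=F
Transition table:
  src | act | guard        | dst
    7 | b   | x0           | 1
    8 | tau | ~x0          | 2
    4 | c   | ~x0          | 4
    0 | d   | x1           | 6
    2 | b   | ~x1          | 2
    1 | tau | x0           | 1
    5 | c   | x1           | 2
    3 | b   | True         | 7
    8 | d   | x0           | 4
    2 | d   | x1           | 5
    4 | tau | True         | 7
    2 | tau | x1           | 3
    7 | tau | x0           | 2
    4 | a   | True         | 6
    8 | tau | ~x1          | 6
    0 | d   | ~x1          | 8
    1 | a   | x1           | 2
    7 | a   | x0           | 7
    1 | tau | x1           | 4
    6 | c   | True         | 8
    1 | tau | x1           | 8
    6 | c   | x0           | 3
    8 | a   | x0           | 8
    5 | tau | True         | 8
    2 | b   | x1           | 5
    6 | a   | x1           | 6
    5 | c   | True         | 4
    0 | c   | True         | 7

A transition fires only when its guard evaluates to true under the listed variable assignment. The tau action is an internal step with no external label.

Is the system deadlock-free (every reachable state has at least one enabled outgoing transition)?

R = {0,2,6,7,8}
  0: c→7  d→8  [2 exit(s)]
  2: b→2  [1 exit(s)]
  6: c→8  [1 exit(s)]
  7: ∅  [no exit]
  8: tau→2  tau→6  [2 exit(s)]
trace reaching 7: c

Answer: DEADLOCK at state 7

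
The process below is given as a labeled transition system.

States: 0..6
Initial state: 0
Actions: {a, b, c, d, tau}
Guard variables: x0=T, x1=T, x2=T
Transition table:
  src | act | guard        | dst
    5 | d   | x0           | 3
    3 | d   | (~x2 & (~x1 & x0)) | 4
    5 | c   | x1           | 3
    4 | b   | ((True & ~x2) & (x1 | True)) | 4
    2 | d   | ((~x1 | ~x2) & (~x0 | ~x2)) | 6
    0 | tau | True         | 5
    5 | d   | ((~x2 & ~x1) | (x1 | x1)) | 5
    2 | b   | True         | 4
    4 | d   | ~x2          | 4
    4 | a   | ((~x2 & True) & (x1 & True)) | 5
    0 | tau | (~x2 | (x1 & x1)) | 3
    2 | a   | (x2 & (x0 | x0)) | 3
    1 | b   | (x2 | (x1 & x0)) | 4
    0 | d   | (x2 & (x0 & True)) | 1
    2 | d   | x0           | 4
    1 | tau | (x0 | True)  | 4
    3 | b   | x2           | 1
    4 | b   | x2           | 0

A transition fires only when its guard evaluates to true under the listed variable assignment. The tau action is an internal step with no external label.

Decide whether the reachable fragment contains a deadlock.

Reachable = {0,1,3,4,5}
  0: d→1  tau→3  tau→5  [deg 3]
  1: b→4  tau→4  [deg 2]
  3: b→1  [deg 1]
  4: b→0  [deg 1]
  5: c→3  d→3  d→5  [deg 3]

Answer: DEADLOCK-FREE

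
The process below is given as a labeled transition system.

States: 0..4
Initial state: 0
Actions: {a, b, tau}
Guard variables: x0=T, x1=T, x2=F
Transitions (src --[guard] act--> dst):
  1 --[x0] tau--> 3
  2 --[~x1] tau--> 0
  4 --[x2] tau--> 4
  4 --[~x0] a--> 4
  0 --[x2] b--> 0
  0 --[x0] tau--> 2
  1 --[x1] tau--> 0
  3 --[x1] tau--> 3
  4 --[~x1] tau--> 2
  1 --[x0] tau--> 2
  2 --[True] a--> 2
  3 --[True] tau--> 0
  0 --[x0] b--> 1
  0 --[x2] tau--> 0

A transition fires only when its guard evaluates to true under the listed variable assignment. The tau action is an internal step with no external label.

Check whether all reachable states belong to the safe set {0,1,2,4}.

Allowed set {0,1,2,4}
R = {0,1,2,3}
  0: ok
  1: ok
  2: ok
  3: ✗ unsafe
witness against invariant: b·tau → 3

Answer: INVARIANT VIOLATED at state 3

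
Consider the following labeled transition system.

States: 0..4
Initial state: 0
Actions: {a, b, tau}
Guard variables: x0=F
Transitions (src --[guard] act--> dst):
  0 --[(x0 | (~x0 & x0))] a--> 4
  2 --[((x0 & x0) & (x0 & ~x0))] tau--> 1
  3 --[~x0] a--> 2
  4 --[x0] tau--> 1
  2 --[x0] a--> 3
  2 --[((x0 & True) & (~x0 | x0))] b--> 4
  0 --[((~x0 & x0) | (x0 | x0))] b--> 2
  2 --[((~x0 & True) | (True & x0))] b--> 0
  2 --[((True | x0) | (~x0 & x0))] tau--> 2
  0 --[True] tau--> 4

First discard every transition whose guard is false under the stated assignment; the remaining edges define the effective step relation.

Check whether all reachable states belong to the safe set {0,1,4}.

Answer: INVARIANT HOLDS

Analysis:
Inv-set: {0,1,4}
Reach set: {0,4}
  0: ok
  4: ok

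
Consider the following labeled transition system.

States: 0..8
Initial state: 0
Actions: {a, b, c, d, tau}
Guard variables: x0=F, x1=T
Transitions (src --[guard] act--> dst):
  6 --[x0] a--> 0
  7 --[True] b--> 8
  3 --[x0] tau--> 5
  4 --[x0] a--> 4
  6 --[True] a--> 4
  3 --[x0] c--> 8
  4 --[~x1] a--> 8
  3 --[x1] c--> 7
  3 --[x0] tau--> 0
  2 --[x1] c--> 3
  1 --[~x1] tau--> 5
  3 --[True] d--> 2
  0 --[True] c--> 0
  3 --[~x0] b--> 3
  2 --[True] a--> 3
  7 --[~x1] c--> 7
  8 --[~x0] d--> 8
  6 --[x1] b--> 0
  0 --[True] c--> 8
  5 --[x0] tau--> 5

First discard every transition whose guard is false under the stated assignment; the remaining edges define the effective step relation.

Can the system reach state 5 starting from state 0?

11 transition(s) survive guard evaluation.
depth 0: {0}
depth 1: {8}  total {0,8}
Reach set: {0,8}

Answer: UNREACHABLE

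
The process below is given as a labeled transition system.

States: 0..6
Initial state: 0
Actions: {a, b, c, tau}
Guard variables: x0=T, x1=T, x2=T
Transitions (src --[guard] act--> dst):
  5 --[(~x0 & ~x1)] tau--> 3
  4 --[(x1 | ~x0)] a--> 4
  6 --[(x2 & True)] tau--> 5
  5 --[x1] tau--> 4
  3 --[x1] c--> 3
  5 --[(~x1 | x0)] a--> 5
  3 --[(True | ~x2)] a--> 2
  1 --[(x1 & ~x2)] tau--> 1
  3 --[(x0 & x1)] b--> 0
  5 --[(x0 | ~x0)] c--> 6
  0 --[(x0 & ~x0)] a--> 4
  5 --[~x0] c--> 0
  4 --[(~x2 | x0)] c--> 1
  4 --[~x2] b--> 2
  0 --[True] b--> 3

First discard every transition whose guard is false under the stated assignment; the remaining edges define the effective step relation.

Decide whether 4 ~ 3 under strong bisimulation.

Answer: NOT BISIMILAR

Trace:
Refine partition for ~:
  round 0: {{0,1,2,3,4,5,6}}
  round 1: {{0},{1,2},{3},{4},{5},{6}}
stable after 2 split(s): 6 block(s)
4∈{4}, 3∈{3}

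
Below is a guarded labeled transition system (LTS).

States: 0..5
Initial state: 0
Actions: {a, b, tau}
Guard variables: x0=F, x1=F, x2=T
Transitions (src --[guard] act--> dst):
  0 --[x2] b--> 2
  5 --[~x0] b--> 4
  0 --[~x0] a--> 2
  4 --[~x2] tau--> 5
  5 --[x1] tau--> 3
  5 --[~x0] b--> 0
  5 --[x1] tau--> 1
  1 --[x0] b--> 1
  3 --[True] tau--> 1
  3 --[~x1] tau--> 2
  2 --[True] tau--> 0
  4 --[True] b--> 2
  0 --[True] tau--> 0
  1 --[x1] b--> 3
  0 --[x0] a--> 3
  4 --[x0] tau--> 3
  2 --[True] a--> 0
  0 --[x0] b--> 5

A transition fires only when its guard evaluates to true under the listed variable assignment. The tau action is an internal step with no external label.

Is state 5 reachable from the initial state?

10 transition(s) survive guard evaluation.
Layer 0: {0}
Layer 1: {2}  now seen {0,2}
R = {0,2}

Answer: UNREACHABLE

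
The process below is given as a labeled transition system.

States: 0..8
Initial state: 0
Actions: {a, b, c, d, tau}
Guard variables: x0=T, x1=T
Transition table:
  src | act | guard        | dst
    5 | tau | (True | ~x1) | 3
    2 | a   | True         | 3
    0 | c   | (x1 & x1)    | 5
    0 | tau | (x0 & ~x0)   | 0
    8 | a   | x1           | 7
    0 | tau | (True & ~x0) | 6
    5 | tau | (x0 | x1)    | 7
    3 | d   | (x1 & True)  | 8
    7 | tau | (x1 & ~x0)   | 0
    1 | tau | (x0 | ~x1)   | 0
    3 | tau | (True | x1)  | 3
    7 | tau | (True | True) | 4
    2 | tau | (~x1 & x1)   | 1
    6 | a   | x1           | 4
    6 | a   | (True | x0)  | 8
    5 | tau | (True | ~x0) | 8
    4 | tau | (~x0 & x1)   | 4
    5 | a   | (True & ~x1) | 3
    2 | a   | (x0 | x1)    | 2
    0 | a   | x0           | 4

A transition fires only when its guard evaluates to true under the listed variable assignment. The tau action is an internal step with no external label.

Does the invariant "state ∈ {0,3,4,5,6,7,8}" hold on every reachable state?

Allowed set {0,3,4,5,6,7,8}
R = {0,3,4,5,7,8}
  0: ok
  3: ok
  4: ok
  5: ok
  7: ok
  8: ok

Answer: INVARIANT HOLDS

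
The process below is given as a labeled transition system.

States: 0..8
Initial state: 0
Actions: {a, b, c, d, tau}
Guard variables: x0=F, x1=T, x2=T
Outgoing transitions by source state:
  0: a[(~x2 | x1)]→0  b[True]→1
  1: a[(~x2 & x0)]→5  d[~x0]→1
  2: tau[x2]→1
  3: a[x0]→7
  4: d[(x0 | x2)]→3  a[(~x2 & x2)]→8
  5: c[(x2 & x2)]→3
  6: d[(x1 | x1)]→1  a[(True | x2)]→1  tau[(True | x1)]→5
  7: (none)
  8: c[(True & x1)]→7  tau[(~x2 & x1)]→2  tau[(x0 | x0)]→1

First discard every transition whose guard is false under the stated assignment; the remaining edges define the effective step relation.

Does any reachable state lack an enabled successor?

Answer: DEADLOCK-FREE

Trace:
Reach set: {0,1}
  0: a→0  b→1  [2 exit(s)]
  1: d→1  [1 exit(s)]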